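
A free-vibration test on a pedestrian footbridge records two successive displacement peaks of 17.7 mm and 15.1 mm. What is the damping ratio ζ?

0.0253

Logarithmic decrement δ = (1/n)·ln(x₀/x_n) = (1/1)·ln(17.7/15.1) = (1/1)·ln(1.172) = 0.1589.
ζ = δ/√(4π² + δ²) = 0.1589/√(39.48 + 0.0252) = 0.1589/6.285 = 0.02528.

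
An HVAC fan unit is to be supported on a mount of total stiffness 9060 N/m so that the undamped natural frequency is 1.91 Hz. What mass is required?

ω_n = 2πf_n = 2π × 1.91 = 12.00 rad/s.
m = k/ω_n² = 9060/12.00² = 9060/144.0 = 62.91 kg.

62.9 kg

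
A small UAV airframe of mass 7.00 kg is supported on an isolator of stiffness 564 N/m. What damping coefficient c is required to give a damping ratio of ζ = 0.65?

c_c = 2√(k·m) = 2√(564.0 × 7.00) = 125.7 N·s/m.
c = ζ·c_c = 0.65 × 125.7 = 81.68 N·s/m.

81.7 N·s/m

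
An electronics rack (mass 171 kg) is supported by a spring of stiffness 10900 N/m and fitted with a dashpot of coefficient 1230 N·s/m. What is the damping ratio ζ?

ω_n = √(k/m) = √(10900/171) = 7.984 rad/s.
Critical damping c_c = 2√(k·m) = 2√(10900 × 171) = 2730 N·s/m, so ζ = c/c_c = 1230/2730 = 0.4505.

0.450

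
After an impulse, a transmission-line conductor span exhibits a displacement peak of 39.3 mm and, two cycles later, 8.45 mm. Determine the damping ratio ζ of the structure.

0.121

Logarithmic decrement δ = (1/n)·ln(x₀/x_n) = (1/2)·ln(39.3/8.45) = (1/2)·ln(4.651) = 0.7685.
ζ = δ/√(4π² + δ²) = 0.7685/√(39.48 + 0.591) = 0.7685/6.330 = 0.1214.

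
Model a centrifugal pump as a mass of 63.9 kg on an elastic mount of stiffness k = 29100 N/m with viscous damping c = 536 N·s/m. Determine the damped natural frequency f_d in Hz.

ω_n = √(k/m) = √(29100/63.9) = 21.34 rad/s.
Critical damping c_c = 2√(k·m) = 2√(29100 × 63.9) = 2727 N·s/m, so ζ = c/c_c = 536/2727 = 0.1965.
ω_d = ω_n√(1 − ζ²) = 21.34 × √(1 − 0.0386) = 20.92 rad/s.
f_d = ω_d/(2π) = 3.330 Hz.

3.33 Hz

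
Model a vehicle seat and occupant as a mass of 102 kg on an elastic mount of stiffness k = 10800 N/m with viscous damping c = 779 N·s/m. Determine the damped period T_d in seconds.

ω_n = √(k/m) = √(10800/102) = 10.29 rad/s.
Critical damping c_c = 2√(k·m) = 2√(10800 × 102) = 2099 N·s/m, so ζ = c/c_c = 779/2099 = 0.3711.
ω_d = ω_n√(1 − ζ²) = 10.29 × √(1 − 0.138) = 9.555 rad/s.
T_d = 2π/ω_d = 0.6576 s.

0.658 s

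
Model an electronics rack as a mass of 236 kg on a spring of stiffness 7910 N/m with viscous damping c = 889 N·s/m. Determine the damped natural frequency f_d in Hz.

0.871 Hz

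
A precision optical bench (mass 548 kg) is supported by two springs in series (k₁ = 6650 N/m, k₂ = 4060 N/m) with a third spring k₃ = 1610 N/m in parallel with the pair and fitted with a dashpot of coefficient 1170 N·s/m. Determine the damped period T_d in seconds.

2.48 s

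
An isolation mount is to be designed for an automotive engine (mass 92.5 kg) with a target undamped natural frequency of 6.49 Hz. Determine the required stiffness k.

ω_n = 2πf_n = 2π × 6.49 = 40.78 rad/s.
k = m·ω_n² = 92.5 × 40.78² = 92.5 × 1663 = 153800 N/m.

154000 N/m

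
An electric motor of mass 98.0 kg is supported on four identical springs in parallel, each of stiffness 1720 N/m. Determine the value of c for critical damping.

1640 N·s/m

Parallel springs add: k_eq = 4 × 1720 = 6880 N/m.
c_c = 2√(k_eq·m) = 2√(6880 × 98.0) = 2 × 821.1 = 1642 N·s/m.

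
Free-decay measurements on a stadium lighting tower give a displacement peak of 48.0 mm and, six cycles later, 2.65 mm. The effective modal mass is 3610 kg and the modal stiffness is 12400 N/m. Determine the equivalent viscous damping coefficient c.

1030 N·s/m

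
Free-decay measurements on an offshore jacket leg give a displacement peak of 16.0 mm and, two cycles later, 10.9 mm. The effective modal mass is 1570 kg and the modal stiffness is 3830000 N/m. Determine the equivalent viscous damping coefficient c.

4730 N·s/m

Logarithmic decrement δ = (1/n)·ln(x₀/x_n) = (1/2)·ln(16.0/10.9) = (1/2)·ln(1.468) = 0.1919.
ζ = δ/√(4π² + δ²) = 0.1919/√(39.48 + 0.0368) = 0.1919/6.286 = 0.03053.
c = ζ · 2√(km) = 0.03053 × 2√(3830000 × 1570) = 0.03053 × 155100 = 4735 N·s/m.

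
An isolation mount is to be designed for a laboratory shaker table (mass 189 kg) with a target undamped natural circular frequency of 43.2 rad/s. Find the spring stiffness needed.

353000 N/m

k = m·ω_n² = 189 × 43.20² = 189 × 1866 = 352700 N/m.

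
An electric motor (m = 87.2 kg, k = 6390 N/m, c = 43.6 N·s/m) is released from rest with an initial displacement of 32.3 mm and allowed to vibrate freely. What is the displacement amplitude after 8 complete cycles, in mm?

7.44 mm

ζ = c/(2√(km)) = 43.6/(2√(6390 × 87.2)) = 43.6/1493 = 0.02920.
Logarithmic decrement δ = 2πζ/√(1 − ζ²) = 2π × 0.02920/√(1 − 0.000853) = 0.1836.
After n cycles, x_n/x₀ = e^(−nδ), so x_8 = 32.3 × e^(−8 × 0.1836) = 32.3 × 0.2302 = 7.437 mm.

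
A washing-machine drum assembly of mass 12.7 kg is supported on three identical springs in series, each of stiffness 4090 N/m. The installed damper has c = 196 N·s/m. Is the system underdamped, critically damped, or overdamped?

underdamped

Series springs: 1/k_eq = 3/4090, so k_eq = 4090/3 = 1363 N/m.
c_c = 2√(k_eq·m) = 263.2 N·s/m; ζ = c/c_c = 196/263.2 = 0.745.
Since ζ < 1 the system is underdamped.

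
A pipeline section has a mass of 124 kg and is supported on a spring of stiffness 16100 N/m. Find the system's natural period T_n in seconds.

0.551 s

ω_n = √(k/m) = √(16100/124) = √129.8 = 11.39 rad/s.
T_n = 2π/ω_n = 6.283/11.39 = 0.5514 s.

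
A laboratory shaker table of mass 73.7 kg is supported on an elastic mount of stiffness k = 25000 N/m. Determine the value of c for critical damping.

2710 N·s/m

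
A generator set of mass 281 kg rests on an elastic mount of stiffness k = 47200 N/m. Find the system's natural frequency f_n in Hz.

2.06 Hz

ω_n = √(k/m) = √(47200/281) = √168.0 = 12.96 rad/s.
f_n = ω_n/(2π) = 12.96/6.283 = 2.063 Hz.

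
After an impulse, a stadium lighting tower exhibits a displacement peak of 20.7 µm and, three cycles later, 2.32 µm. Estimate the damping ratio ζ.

0.115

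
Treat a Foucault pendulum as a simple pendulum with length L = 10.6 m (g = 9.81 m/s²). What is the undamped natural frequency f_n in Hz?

0.153 Hz

For a simple pendulum ω_n = √(g/L) = √(9.81/10.6) = √0.9255 = 0.9620 rad/s.
f_n = ω_n/(2π) = 0.9620/6.283 = 0.1531 Hz.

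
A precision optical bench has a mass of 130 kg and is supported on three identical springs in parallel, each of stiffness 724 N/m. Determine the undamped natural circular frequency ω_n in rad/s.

4.09 rad/s

Parallel springs add: k_eq = 3 × 724 = 2172 N/m.
ω_n = √(k_eq/m) = √(2172/130) = √16.71 = 4.088 rad/s.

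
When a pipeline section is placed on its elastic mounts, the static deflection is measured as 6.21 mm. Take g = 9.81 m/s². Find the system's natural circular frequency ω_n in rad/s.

ω_n = √(g/δ_st) = √(9.81/0.00621) = √1580 = 39.75 rad/s.

39.7 rad/s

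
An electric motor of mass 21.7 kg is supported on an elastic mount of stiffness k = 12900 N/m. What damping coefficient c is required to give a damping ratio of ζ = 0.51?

540 N·s/m

c_c = 2√(k·m) = 2√(12900 × 21.7) = 1058 N·s/m.
c = ζ·c_c = 0.51 × 1058 = 539.7 N·s/m.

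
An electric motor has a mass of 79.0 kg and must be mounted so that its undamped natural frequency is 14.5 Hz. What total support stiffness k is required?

ω_n = 2πf_n = 2π × 14.5 = 91.11 rad/s.
k = m·ω_n² = 79.0 × 91.11² = 79.0 × 8300 = 655700 N/m.

656000 N/m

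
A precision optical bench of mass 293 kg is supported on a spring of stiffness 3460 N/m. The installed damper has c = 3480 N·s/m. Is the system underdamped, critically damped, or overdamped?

c_c = 2√(k·m) = 2014 N·s/m; ζ = c/c_c = 3480/2014 = 1.73.
Since ζ > 1 the system is overdamped.

overdamped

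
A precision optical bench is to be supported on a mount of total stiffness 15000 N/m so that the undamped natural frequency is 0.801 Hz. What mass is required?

592 kg

ω_n = 2πf_n = 2π × 0.801 = 5.033 rad/s.
m = k/ω_n² = 15000/5.033² = 15000/25.33 = 592.2 kg.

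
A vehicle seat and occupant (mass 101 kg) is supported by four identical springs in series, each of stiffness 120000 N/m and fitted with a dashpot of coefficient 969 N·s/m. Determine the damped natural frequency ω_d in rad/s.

16.6 rad/s

Series springs: 1/k_eq = 4/120000, so k_eq = 120000/4 = 30000 N/m.
ω_n = √(k_eq/m) = √(30000/101) = 17.23 rad/s.
Critical damping c_c = 2√(k_eq·m) = 2√(30000 × 101) = 3481 N·s/m, so ζ = c/c_c = 969/3481 = 0.2783.
ω_d = ω_n√(1 − ζ²) = 17.23 × √(1 − 0.0775) = 16.55 rad/s.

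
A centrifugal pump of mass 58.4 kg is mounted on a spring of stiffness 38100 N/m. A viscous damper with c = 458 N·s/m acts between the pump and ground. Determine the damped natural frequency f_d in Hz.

4.02 Hz

ω_n = √(k/m) = √(38100/58.4) = 25.54 rad/s.
Critical damping c_c = 2√(k·m) = 2√(38100 × 58.4) = 2983 N·s/m, so ζ = c/c_c = 458/2983 = 0.1535.
ω_d = ω_n√(1 − ζ²) = 25.54 × √(1 − 0.0236) = 25.24 rad/s.
f_d = ω_d/(2π) = 4.017 Hz.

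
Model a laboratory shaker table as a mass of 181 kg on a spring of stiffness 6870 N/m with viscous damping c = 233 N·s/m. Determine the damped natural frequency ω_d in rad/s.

6.13 rad/s

ω_n = √(k/m) = √(6870/181) = 6.161 rad/s.
Critical damping c_c = 2√(k·m) = 2√(6870 × 181) = 2230 N·s/m, so ζ = c/c_c = 233/2230 = 0.1045.
ω_d = ω_n√(1 − ζ²) = 6.161 × √(1 − 0.0109) = 6.127 rad/s.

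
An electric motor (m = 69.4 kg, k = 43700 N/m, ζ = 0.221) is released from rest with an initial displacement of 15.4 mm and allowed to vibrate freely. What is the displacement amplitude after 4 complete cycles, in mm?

Logarithmic decrement δ = 2πζ/√(1 − ζ²) = 2π × 0.2210/√(1 − 0.0488) = 1.424.
After n cycles, x_n/x₀ = e^(−nδ), so x_4 = 15.4 × e^(−4 × 1.424) = 15.4 × 0.003362 = 0.05178 mm.

0.0518 mm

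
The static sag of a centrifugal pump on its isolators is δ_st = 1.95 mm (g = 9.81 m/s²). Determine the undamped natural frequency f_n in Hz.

11.3 Hz

ω_n = √(g/δ_st) = √(9.81/0.00195) = √5031 = 70.93 rad/s.
f_n = ω_n/(2π) = 70.93/6.283 = 11.29 Hz.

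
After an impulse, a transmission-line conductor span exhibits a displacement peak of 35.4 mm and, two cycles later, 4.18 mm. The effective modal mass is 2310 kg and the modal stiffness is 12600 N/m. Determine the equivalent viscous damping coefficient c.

1810 N·s/m

Logarithmic decrement δ = (1/n)·ln(x₀/x_n) = (1/2)·ln(35.4/4.18) = (1/2)·ln(8.469) = 1.068.
ζ = δ/√(4π² + δ²) = 1.068/√(39.48 + 1.14) = 1.068/6.373 = 0.1676.
c = ζ · 2√(km) = 0.1676 × 2√(12600 × 2310) = 0.1676 × 10790 = 1808 N·s/m.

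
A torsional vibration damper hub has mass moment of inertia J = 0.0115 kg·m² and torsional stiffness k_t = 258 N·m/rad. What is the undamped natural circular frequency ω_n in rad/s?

150 rad/s

ω_n = √(k_t/J) = √(258/0.0115) = √22430 = 149.8 rad/s.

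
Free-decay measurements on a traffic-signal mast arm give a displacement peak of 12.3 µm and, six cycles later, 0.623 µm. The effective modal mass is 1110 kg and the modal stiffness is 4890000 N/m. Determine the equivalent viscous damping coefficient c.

11600 N·s/m

Logarithmic decrement δ = (1/n)·ln(x₀/x_n) = (1/6)·ln(12.3/0.623) = (1/6)·ln(19.74) = 0.4971.
ζ = δ/√(4π² + δ²) = 0.4971/√(39.48 + 0.247) = 0.4971/6.303 = 0.07887.
c = ζ · 2√(km) = 0.07887 × 2√(4890000 × 1110) = 0.07887 × 147300 = 11620 N·s/m.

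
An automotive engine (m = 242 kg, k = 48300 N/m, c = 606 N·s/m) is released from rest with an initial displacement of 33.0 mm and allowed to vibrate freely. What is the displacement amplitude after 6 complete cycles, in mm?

1.15 mm

ζ = c/(2√(km)) = 606/(2√(48300 × 242)) = 606/6838 = 0.08863.
Logarithmic decrement δ = 2πζ/√(1 − ζ²) = 2π × 0.08863/√(1 − 0.00785) = 0.5591.
After n cycles, x_n/x₀ = e^(−nδ), so x_6 = 33.0 × e^(−6 × 0.5591) = 33.0 × 0.03493 = 1.153 mm.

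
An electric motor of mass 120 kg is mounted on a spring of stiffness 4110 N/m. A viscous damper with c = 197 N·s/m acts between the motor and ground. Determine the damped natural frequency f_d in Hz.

ω_n = √(k/m) = √(4110/120) = 5.852 rad/s.
Critical damping c_c = 2√(k·m) = 2√(4110 × 120) = 1405 N·s/m, so ζ = c/c_c = 197/1405 = 0.1403.
ω_d = ω_n√(1 − ζ²) = 5.852 × √(1 − 0.0197) = 5.795 rad/s.
f_d = ω_d/(2π) = 0.9222 Hz.

0.922 Hz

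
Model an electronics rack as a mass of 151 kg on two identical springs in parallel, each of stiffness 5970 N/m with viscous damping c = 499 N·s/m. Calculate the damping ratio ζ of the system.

Parallel springs add: k_eq = 2 × 5970 = 11940 N/m.
ω_n = √(k_eq/m) = √(11940/151) = 8.892 rad/s.
Critical damping c_c = 2√(k_eq·m) = 2√(11940 × 151) = 2685 N·s/m, so ζ = c/c_c = 499/2685 = 0.1858.

0.186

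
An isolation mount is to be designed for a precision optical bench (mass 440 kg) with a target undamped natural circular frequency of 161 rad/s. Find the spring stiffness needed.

k = m·ω_n² = 440 × 161.0² = 440 × 25920 = 11410000 N/m.

11400000 N/m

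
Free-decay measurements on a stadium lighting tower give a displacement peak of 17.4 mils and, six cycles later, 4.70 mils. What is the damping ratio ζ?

Logarithmic decrement δ = (1/n)·ln(x₀/x_n) = (1/6)·ln(17.4/4.70) = (1/6)·ln(3.702) = 0.2182.
ζ = δ/√(4π² + δ²) = 0.2182/√(39.48 + 0.0476) = 0.2182/6.287 = 0.03470.

0.0347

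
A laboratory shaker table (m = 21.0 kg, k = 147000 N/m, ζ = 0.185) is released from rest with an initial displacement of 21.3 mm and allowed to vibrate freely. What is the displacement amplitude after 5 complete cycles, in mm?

Logarithmic decrement δ = 2πζ/√(1 − ζ²) = 2π × 0.1850/√(1 − 0.0342) = 1.183.
After n cycles, x_n/x₀ = e^(−nδ), so x_5 = 21.3 × e^(−5 × 1.183) = 21.3 × 0.002701 = 0.05754 mm.

0.0575 mm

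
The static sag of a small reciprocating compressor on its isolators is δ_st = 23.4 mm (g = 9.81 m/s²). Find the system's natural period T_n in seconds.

ω_n = √(g/δ_st) = √(9.81/0.0234) = √419.2 = 20.48 rad/s.
T_n = 2π/ω_n = 6.283/20.48 = 0.3069 s.

0.307 s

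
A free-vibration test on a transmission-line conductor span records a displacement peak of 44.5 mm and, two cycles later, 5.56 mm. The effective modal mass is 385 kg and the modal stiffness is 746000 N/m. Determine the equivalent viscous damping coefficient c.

Logarithmic decrement δ = (1/n)·ln(x₀/x_n) = (1/2)·ln(44.5/5.56) = (1/2)·ln(8.004) = 1.040.
ζ = δ/√(4π² + δ²) = 1.040/√(39.48 + 1.08) = 1.040/6.369 = 0.1633.
c = ζ · 2√(km) = 0.1633 × 2√(746000 × 385) = 0.1633 × 33890 = 5535 N·s/m.

5530 N·s/m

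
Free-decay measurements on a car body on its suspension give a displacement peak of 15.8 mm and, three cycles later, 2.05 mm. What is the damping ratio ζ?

Logarithmic decrement δ = (1/n)·ln(x₀/x_n) = (1/3)·ln(15.8/2.05) = (1/3)·ln(7.707) = 0.6807.
ζ = δ/√(4π² + δ²) = 0.6807/√(39.48 + 0.463) = 0.6807/6.320 = 0.1077.

0.108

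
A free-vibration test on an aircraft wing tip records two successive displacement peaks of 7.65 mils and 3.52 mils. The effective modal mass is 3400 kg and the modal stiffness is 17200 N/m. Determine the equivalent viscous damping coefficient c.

Logarithmic decrement δ = (1/n)·ln(x₀/x_n) = (1/1)·ln(7.65/3.52) = (1/1)·ln(2.173) = 0.7762.
ζ = δ/√(4π² + δ²) = 0.7762/√(39.48 + 0.603) = 0.7762/6.331 = 0.1226.
c = ζ · 2√(km) = 0.1226 × 2√(17200 × 3400) = 0.1226 × 15290 = 1875 N·s/m.

1880 N·s/m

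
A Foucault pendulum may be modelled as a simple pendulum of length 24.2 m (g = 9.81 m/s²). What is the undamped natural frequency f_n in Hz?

0.101 Hz

For a simple pendulum ω_n = √(g/L) = √(9.81/24.2) = √0.4054 = 0.6367 rad/s.
f_n = ω_n/(2π) = 0.6367/6.283 = 0.1013 Hz.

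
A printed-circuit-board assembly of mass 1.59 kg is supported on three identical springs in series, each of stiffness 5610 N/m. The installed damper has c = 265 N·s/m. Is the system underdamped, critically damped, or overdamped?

overdamped

Series springs: 1/k_eq = 3/5610, so k_eq = 5610/3 = 1870 N/m.
c_c = 2√(k_eq·m) = 109.1 N·s/m; ζ = c/c_c = 265/109.1 = 2.43.
Since ζ > 1 the system is overdamped.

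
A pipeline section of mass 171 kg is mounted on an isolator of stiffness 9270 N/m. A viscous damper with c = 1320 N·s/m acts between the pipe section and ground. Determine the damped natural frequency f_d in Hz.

0.998 Hz

ω_n = √(k/m) = √(9270/171) = 7.363 rad/s.
Critical damping c_c = 2√(k·m) = 2√(9270 × 171) = 2518 N·s/m, so ζ = c/c_c = 1320/2518 = 0.5242.
ω_d = ω_n√(1 − ζ²) = 7.363 × √(1 − 0.275) = 6.270 rad/s.
f_d = ω_d/(2π) = 0.9979 Hz.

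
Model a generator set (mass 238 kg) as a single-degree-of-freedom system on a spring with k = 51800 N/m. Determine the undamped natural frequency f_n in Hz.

ω_n = √(k/m) = √(51800/238) = √217.6 = 14.75 rad/s.
f_n = ω_n/(2π) = 14.75/6.283 = 2.348 Hz.

2.35 Hz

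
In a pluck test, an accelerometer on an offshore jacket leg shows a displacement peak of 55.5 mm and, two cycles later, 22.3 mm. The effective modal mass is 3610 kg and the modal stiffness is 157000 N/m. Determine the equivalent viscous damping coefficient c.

3450 N·s/m

Logarithmic decrement δ = (1/n)·ln(x₀/x_n) = (1/2)·ln(55.5/22.3) = (1/2)·ln(2.489) = 0.4559.
ζ = δ/√(4π² + δ²) = 0.4559/√(39.48 + 0.208) = 0.4559/6.300 = 0.07237.
c = ζ · 2√(km) = 0.07237 × 2√(157000 × 3610) = 0.07237 × 47610 = 3446 N·s/m.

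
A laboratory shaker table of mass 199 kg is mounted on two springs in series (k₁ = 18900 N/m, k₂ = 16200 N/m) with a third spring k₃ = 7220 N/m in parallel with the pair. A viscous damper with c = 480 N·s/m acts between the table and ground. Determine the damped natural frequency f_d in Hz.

1.41 Hz

Series pair: k_s = k₁k₂/(k₁+k₂) = (18900)(16200)/(18900 + 16200) = 8723 N/m. In parallel with k₃: k_eq = 8723 + 7220 = 15940 N/m.
ω_n = √(k_eq/m) = √(15940/199) = 8.951 rad/s.
Critical damping c_c = 2√(k_eq·m) = 2√(15940 × 199) = 3562 N·s/m, so ζ = c/c_c = 480/3562 = 0.1347.
ω_d = ω_n√(1 − ζ²) = 8.951 × √(1 − 0.0182) = 8.869 rad/s.
f_d = ω_d/(2π) = 1.412 Hz.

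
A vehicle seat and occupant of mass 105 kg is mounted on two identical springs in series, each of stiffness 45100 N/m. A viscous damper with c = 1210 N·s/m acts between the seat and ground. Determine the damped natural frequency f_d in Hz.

Series springs: 1/k_eq = 2/45100, so k_eq = 45100/2 = 22550 N/m.
ω_n = √(k_eq/m) = √(22550/105) = 14.65 rad/s.
Critical damping c_c = 2√(k_eq·m) = 2√(22550 × 105) = 3077 N·s/m, so ζ = c/c_c = 1210/3077 = 0.3932.
ω_d = ω_n√(1 − ζ²) = 14.65 × √(1 − 0.155) = 13.47 rad/s.
f_d = ω_d/(2π) = 2.145 Hz.

2.14 Hz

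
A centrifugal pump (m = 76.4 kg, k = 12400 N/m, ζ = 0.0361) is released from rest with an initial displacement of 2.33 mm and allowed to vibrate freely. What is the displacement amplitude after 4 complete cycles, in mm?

0.940 mm

Logarithmic decrement δ = 2πζ/√(1 − ζ²) = 2π × 0.03610/√(1 − 0.00130) = 0.2270.
After n cycles, x_n/x₀ = e^(−nδ), so x_4 = 2.33 × e^(−4 × 0.2270) = 2.33 × 0.4034 = 0.9399 mm.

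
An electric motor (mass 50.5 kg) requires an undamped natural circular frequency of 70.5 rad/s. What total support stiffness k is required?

k = m·ω_n² = 50.5 × 70.50² = 50.5 × 4970 = 251000 N/m.

251000 N/m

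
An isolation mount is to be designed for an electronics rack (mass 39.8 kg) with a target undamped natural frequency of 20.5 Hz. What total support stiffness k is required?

660000 N/m

ω_n = 2πf_n = 2π × 20.5 = 128.8 rad/s.
k = m·ω_n² = 39.8 × 128.8² = 39.8 × 16590 = 660300 N/m.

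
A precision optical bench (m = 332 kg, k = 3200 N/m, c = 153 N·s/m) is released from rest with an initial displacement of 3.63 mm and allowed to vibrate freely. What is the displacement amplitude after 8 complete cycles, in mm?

ζ = c/(2√(km)) = 153/(2√(3200 × 332)) = 153/2061 = 0.07422.
Logarithmic decrement δ = 2πζ/√(1 − ζ²) = 2π × 0.07422/√(1 − 0.00551) = 0.4676.
After n cycles, x_n/x₀ = e^(−nδ), so x_8 = 3.63 × e^(−8 × 0.4676) = 3.63 × 0.02373 = 0.08614 mm.

0.0861 mm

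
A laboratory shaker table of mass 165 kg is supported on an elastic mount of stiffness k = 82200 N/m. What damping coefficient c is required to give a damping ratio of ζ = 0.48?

c_c = 2√(k·m) = 2√(82200 × 165) = 7366 N·s/m.
c = ζ·c_c = 0.48 × 7366 = 3535 N·s/m.

3540 N·s/m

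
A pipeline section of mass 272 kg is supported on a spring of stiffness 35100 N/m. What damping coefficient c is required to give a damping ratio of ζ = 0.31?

c_c = 2√(k·m) = 2√(35100 × 272) = 6180 N·s/m.
c = ζ·c_c = 0.31 × 6180 = 1916 N·s/m.

1920 N·s/m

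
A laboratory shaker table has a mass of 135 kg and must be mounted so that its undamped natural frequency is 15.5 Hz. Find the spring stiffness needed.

ω_n = 2πf_n = 2π × 15.5 = 97.39 rad/s.
k = m·ω_n² = 135 × 97.39² = 135 × 9485 = 1280000 N/m.

1280000 N/m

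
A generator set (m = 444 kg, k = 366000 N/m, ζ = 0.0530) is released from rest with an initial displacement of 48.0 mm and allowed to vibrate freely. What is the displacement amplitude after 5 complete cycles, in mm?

Logarithmic decrement δ = 2πζ/√(1 − ζ²) = 2π × 0.05300/√(1 − 0.00281) = 0.3335.
After n cycles, x_n/x₀ = e^(−nδ), so x_5 = 48.0 × e^(−5 × 0.3335) = 48.0 × 0.1887 = 9.059 mm.

9.06 mm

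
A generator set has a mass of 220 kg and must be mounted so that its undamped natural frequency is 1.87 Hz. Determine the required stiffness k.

30400 N/m

ω_n = 2πf_n = 2π × 1.87 = 11.75 rad/s.
k = m·ω_n² = 220 × 11.75² = 220 × 138.1 = 30370 N/m.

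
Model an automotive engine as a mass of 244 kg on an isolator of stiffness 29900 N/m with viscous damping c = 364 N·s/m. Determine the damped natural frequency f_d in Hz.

1.76 Hz

ω_n = √(k/m) = √(29900/244) = 11.07 rad/s.
Critical damping c_c = 2√(k·m) = 2√(29900 × 244) = 5402 N·s/m, so ζ = c/c_c = 364/5402 = 0.06738.
ω_d = ω_n√(1 − ζ²) = 11.07 × √(1 − 0.00454) = 11.04 rad/s.
f_d = ω_d/(2π) = 1.758 Hz.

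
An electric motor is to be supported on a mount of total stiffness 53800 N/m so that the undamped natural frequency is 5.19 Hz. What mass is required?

50.6 kg

ω_n = 2πf_n = 2π × 5.19 = 32.61 rad/s.
m = k/ω_n² = 53800/32.61² = 53800/1063 = 50.59 kg.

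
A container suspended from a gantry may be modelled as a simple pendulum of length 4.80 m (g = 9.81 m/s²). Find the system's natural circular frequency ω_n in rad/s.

For a simple pendulum ω_n = √(g/L) = √(9.81/4.80) = √2.044 = 1.430 rad/s.

1.43 rad/s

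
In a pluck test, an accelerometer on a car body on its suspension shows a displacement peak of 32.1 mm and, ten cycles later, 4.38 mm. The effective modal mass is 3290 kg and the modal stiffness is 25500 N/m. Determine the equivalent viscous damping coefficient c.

Logarithmic decrement δ = (1/n)·ln(x₀/x_n) = (1/10)·ln(32.1/4.38) = (1/10)·ln(7.329) = 0.1992.
ζ = δ/√(4π² + δ²) = 0.1992/√(39.48 + 0.0397) = 0.1992/6.286 = 0.03168.
c = ζ · 2√(km) = 0.03168 × 2√(25500 × 3290) = 0.03168 × 18320 = 580.4 N·s/m.

580 N·s/m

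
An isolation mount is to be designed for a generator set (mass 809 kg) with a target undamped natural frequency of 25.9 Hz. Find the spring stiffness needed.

ω_n = 2πf_n = 2π × 25.9 = 162.7 rad/s.
k = m·ω_n² = 809 × 162.7² = 809 × 26480 = 21420000 N/m.

21400000 N/m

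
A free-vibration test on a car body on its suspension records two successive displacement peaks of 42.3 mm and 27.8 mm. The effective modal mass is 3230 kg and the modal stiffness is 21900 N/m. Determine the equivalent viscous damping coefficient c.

Logarithmic decrement δ = (1/n)·ln(x₀/x_n) = (1/1)·ln(42.3/27.8) = (1/1)·ln(1.522) = 0.4198.
ζ = δ/√(4π² + δ²) = 0.4198/√(39.48 + 0.176) = 0.4198/6.297 = 0.06666.
c = ζ · 2√(km) = 0.06666 × 2√(21900 × 3230) = 0.06666 × 16820 = 1121 N·s/m.

1120 N·s/m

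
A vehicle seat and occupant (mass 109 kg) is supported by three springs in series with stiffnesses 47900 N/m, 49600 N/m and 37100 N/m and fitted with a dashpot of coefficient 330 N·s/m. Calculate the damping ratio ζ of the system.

0.130

Series springs: 1/k_eq = 1/47900 + 1/49600 + 1/37100 = 6.799×10^-5, so k_eq = 14710 N/m.
ω_n = √(k_eq/m) = √(14710/109) = 11.62 rad/s.
Critical damping c_c = 2√(k_eq·m) = 2√(14710 × 109) = 2532 N·s/m, so ζ = c/c_c = 330/2532 = 0.1303.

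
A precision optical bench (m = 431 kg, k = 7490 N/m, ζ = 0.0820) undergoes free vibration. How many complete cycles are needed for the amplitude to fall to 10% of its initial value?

Logarithmic decrement δ = 2πζ/√(1 − ζ²) = 2π × 0.08200/√(1 − 0.00672) = 0.5170.
x_n/x₀ = e^(−nδ) ≤ 0.1; take ln: n ≥ ln(1/0.1)/δ = 2.303/0.5170 = 4.454.
So 5 complete cycles are required.

5 cycles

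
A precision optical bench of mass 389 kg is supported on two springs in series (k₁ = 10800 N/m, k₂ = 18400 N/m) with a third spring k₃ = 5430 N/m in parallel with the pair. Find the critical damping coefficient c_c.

Series pair: k_s = k₁k₂/(k₁+k₂) = (10800)(18400)/(10800 + 18400) = 6805 N/m. In parallel with k₃: k_eq = 6805 + 5430 = 12240 N/m.
c_c = 2√(k_eq·m) = 2√(12240 × 389) = 2 × 2182 = 4363 N·s/m.

4360 N·s/m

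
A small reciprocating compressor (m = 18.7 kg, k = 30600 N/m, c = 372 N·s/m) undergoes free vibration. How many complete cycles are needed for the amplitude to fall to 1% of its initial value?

ζ = c/(2√(km)) = 372/(2√(30600 × 18.7)) = 372/1513 = 0.2459.
Logarithmic decrement δ = 2πζ/√(1 − ζ²) = 2π × 0.2459/√(1 − 0.0605) = 1.594.
x_n/x₀ = e^(−nδ) ≤ 0.01; take ln: n ≥ ln(1/0.01)/δ = 4.605/1.594 = 2.889.
So 3 complete cycles are required.

3 cycles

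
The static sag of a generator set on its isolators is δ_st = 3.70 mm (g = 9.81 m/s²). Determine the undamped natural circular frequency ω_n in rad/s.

51.5 rad/s

ω_n = √(g/δ_st) = √(9.81/0.00370) = √2651 = 51.49 rad/s.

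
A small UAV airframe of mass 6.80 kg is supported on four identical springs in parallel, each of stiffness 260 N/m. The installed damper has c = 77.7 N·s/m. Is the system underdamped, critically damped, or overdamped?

Parallel springs add: k_eq = 4 × 260 = 1040 N/m.
c_c = 2√(k_eq·m) = 168.2 N·s/m; ζ = c/c_c = 77.7/168.2 = 0.462.
Since ζ < 1 the system is underdamped.

underdamped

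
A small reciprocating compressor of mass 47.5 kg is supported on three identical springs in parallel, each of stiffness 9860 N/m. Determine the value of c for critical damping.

Parallel springs add: k_eq = 3 × 9860 = 29580 N/m.
c_c = 2√(k_eq·m) = 2√(29580 × 47.5) = 2 × 1185 = 2371 N·s/m.

2370 N·s/m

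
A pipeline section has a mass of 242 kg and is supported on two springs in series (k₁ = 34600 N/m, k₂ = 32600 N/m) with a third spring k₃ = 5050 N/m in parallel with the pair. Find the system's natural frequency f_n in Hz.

1.51 Hz

Series pair: k_s = k₁k₂/(k₁+k₂) = (34600)(32600)/(34600 + 32600) = 16790 N/m. In parallel with k₃: k_eq = 16790 + 5050 = 21840 N/m.
ω_n = √(k_eq/m) = √(21840/242) = √90.23 = 9.499 rad/s.
f_n = ω_n/(2π) = 9.499/6.283 = 1.512 Hz.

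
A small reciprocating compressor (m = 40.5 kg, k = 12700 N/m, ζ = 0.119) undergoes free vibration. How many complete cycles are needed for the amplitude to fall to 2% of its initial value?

6 cycles

Logarithmic decrement δ = 2πζ/√(1 − ζ²) = 2π × 0.1190/√(1 − 0.0142) = 0.7531.
x_n/x₀ = e^(−nδ) ≤ 0.02; take ln: n ≥ ln(1/0.02)/δ = 3.912/0.7531 = 5.195.
So 6 complete cycles are required.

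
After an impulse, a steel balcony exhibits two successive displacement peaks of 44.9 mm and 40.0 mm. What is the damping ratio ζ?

Logarithmic decrement δ = (1/n)·ln(x₀/x_n) = (1/1)·ln(44.9/40.0) = (1/1)·ln(1.123) = 0.1156.
ζ = δ/√(4π² + δ²) = 0.1156/√(39.48 + 0.0134) = 0.1156/6.284 = 0.01839.

0.0184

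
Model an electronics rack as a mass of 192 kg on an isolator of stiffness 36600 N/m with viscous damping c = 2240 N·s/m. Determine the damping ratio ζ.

ω_n = √(k/m) = √(36600/192) = 13.81 rad/s.
Critical damping c_c = 2√(k·m) = 2√(36600 × 192) = 5302 N·s/m, so ζ = c/c_c = 2240/5302 = 0.4225.

0.423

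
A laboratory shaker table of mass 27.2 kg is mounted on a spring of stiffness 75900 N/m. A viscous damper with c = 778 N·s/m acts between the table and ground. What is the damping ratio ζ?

0.271

ω_n = √(k/m) = √(75900/27.2) = 52.82 rad/s.
Critical damping c_c = 2√(k·m) = 2√(75900 × 27.2) = 2874 N·s/m, so ζ = c/c_c = 778/2874 = 0.2707.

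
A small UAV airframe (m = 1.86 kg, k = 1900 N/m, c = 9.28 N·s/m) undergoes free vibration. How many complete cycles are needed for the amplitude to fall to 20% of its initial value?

ζ = c/(2√(km)) = 9.28/(2√(1900 × 1.86)) = 9.28/118.9 = 0.07805.
Logarithmic decrement δ = 2πζ/√(1 − ζ²) = 2π × 0.07805/√(1 − 0.00609) = 0.4919.
x_n/x₀ = e^(−nδ) ≤ 0.2; take ln: n ≥ ln(1/0.2)/δ = 1.609/0.4919 = 3.272.
So 4 complete cycles are required.

4 cycles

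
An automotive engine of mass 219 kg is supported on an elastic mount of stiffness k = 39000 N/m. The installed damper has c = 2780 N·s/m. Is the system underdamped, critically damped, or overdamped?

underdamped

c_c = 2√(k·m) = 5845 N·s/m; ζ = c/c_c = 2780/5845 = 0.476.
Since ζ < 1 the system is underdamped.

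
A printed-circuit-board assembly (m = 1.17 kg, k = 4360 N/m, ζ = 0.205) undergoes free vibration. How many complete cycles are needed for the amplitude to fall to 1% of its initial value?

4 cycles

Logarithmic decrement δ = 2πζ/√(1 − ζ²) = 2π × 0.2050/√(1 − 0.0420) = 1.316.
x_n/x₀ = e^(−nδ) ≤ 0.01; take ln: n ≥ ln(1/0.01)/δ = 4.605/1.316 = 3.499.
So 4 complete cycles are required.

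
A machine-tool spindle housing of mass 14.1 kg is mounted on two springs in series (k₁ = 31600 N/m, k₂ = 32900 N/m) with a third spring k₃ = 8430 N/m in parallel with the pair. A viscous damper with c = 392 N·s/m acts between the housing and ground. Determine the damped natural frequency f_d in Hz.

6.26 Hz

Series pair: k_s = k₁k₂/(k₁+k₂) = (31600)(32900)/(31600 + 32900) = 16120 N/m. In parallel with k₃: k_eq = 16120 + 8430 = 24550 N/m.
ω_n = √(k_eq/m) = √(24550/14.1) = 41.73 rad/s.
Critical damping c_c = 2√(k_eq·m) = 2√(24550 × 14.1) = 1177 N·s/m, so ζ = c/c_c = 392/1177 = 0.3331.
ω_d = ω_n√(1 − ζ²) = 41.73 × √(1 − 0.111) = 39.34 rad/s.
f_d = ω_d/(2π) = 6.261 Hz.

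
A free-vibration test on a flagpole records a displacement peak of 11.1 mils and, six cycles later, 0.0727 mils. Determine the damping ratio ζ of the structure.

0.132

Logarithmic decrement δ = (1/n)·ln(x₀/x_n) = (1/6)·ln(11.1/0.0727) = (1/6)·ln(152.7) = 0.8381.
ζ = δ/√(4π² + δ²) = 0.8381/√(39.48 + 0.702) = 0.8381/6.339 = 0.1322.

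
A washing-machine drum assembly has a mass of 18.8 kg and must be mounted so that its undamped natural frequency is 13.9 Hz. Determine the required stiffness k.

ω_n = 2πf_n = 2π × 13.9 = 87.34 rad/s.
k = m·ω_n² = 18.8 × 87.34² = 18.8 × 7628 = 143400 N/m.

143000 N/m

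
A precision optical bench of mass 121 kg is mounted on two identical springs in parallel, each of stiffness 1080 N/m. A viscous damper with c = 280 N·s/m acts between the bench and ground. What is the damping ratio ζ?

0.274

Parallel springs add: k_eq = 2 × 1080 = 2160 N/m.
ω_n = √(k_eq/m) = √(2160/121) = 4.225 rad/s.
Critical damping c_c = 2√(k_eq·m) = 2√(2160 × 121) = 1022 N·s/m, so ζ = c/c_c = 280/1022 = 0.2738.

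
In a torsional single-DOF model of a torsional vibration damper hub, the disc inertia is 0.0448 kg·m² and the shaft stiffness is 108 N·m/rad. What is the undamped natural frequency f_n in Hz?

ω_n = √(k_t/J) = √(108/0.0448) = √2411 = 49.10 rad/s.
f_n = ω_n/(2π) = 49.10/6.283 = 7.814 Hz.

7.81 Hz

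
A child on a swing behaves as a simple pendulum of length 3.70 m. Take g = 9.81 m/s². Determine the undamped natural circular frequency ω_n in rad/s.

For a simple pendulum ω_n = √(g/L) = √(9.81/3.70) = √2.651 = 1.628 rad/s.

1.63 rad/s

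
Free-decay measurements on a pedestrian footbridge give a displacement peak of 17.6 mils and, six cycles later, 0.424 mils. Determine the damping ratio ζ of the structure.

Logarithmic decrement δ = (1/n)·ln(x₀/x_n) = (1/6)·ln(17.6/0.424) = (1/6)·ln(41.51) = 0.6210.
ζ = δ/√(4π² + δ²) = 0.6210/√(39.48 + 0.386) = 0.6210/6.314 = 0.09835.

0.0984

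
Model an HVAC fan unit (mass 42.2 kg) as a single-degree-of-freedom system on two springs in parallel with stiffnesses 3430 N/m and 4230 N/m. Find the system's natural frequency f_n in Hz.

Parallel springs add: k_eq = 3430 + 4230 = 7660 N/m.
ω_n = √(k_eq/m) = √(7660/42.2) = √181.5 = 13.47 rad/s.
f_n = ω_n/(2π) = 13.47/6.283 = 2.144 Hz.

2.14 Hz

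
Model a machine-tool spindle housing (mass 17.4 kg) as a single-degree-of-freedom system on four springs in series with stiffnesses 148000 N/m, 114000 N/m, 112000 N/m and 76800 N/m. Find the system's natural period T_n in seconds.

0.160 s

Series springs: 1/k_eq = 1/148000 + 1/114000 + 1/112000 + 1/76800 = 3.748×10^-5, so k_eq = 26680 N/m.
ω_n = √(k_eq/m) = √(26680/17.4) = √1533 = 39.16 rad/s.
T_n = 2π/ω_n = 6.283/39.16 = 0.1605 s.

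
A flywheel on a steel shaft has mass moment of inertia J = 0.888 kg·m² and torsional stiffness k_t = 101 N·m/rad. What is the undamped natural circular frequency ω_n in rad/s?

10.7 rad/s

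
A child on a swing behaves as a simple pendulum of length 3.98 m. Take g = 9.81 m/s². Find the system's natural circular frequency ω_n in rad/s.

For a simple pendulum ω_n = √(g/L) = √(9.81/3.98) = √2.465 = 1.570 rad/s.

1.57 rad/s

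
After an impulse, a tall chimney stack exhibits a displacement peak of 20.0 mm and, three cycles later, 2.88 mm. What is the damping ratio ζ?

Logarithmic decrement δ = (1/n)·ln(x₀/x_n) = (1/3)·ln(20.0/2.88) = (1/3)·ln(6.944) = 0.6460.
ζ = δ/√(4π² + δ²) = 0.6460/√(39.48 + 0.417) = 0.6460/6.316 = 0.1023.

0.102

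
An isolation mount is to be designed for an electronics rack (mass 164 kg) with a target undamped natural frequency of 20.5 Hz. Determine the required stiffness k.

ω_n = 2πf_n = 2π × 20.5 = 128.8 rad/s.
k = m·ω_n² = 164 × 128.8² = 164 × 16590 = 2721000 N/m.

2720000 N/m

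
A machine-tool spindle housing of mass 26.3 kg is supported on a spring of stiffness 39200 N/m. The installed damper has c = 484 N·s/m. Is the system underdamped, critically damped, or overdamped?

c_c = 2√(k·m) = 2031 N·s/m; ζ = c/c_c = 484/2031 = 0.238.
Since ζ < 1 the system is underdamped.

underdamped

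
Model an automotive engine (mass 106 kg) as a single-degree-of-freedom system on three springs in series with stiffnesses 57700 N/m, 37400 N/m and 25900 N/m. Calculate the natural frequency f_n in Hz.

Series springs: 1/k_eq = 1/57700 + 1/37400 + 1/25900 = 8.268×10^-5, so k_eq = 12090 N/m.
ω_n = √(k_eq/m) = √(12090/106) = √114.1 = 10.68 rad/s.
f_n = ω_n/(2π) = 10.68/6.283 = 1.700 Hz.

1.70 Hz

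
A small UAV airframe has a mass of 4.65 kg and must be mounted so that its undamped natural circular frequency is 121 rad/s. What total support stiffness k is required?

68100 N/m

k = m·ω_n² = 4.65 × 121.0² = 4.65 × 14640 = 68080 N/m.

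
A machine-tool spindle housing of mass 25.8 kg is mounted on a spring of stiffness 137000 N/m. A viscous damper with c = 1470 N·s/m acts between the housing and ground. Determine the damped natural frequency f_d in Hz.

ω_n = √(k/m) = √(137000/25.8) = 72.87 rad/s.
Critical damping c_c = 2√(k·m) = 2√(137000 × 25.8) = 3760 N·s/m, so ζ = c/c_c = 1470/3760 = 0.3909.
ω_d = ω_n√(1 − ζ²) = 72.87 × √(1 − 0.153) = 67.07 rad/s.
f_d = ω_d/(2π) = 10.67 Hz.

10.7 Hz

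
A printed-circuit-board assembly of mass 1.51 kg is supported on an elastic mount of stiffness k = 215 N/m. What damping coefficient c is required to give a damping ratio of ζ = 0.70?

25.2 N·s/m

c_c = 2√(k·m) = 2√(215.0 × 1.51) = 36.04 N·s/m.
c = ζ·c_c = 0.70 × 36.04 = 25.23 N·s/m.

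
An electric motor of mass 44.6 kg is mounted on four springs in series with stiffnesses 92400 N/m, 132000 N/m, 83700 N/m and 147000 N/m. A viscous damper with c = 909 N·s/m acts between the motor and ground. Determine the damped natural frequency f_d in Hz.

3.56 Hz

Series springs: 1/k_eq = 1/92400 + 1/132000 + 1/83700 + 1/147000 = 3.715×10^-5, so k_eq = 26920 N/m.
ω_n = √(k_eq/m) = √(26920/44.6) = 24.57 rad/s.
Critical damping c_c = 2√(k_eq·m) = 2√(26920 × 44.6) = 2191 N·s/m, so ζ = c/c_c = 909/2191 = 0.4148.
ω_d = ω_n√(1 − ζ²) = 24.57 × √(1 − 0.172) = 22.35 rad/s.
f_d = ω_d/(2π) = 3.558 Hz.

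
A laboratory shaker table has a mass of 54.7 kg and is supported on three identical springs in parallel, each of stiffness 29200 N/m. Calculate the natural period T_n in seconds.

Parallel springs add: k_eq = 3 × 29200 = 87600 N/m.
ω_n = √(k_eq/m) = √(87600/54.7) = √1601 = 40.02 rad/s.
T_n = 2π/ω_n = 6.283/40.02 = 0.1570 s.

0.157 s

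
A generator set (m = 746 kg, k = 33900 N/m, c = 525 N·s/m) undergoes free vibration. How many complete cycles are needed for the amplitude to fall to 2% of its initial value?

12 cycles

ζ = c/(2√(km)) = 525/(2√(33900 × 746)) = 525/10060 = 0.05220.
Logarithmic decrement δ = 2πζ/√(1 − ζ²) = 2π × 0.05220/√(1 − 0.00272) = 0.3284.
x_n/x₀ = e^(−nδ) ≤ 0.02; take ln: n ≥ ln(1/0.02)/δ = 3.912/0.3284 = 11.91.
So 12 complete cycles are required.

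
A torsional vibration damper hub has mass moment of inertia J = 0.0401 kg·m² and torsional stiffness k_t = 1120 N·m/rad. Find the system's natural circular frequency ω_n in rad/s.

ω_n = √(k_t/J) = √(1120/0.0401) = √27930 = 167.1 rad/s.

167 rad/s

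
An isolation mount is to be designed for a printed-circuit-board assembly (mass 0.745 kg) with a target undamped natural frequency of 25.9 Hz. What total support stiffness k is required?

ω_n = 2πf_n = 2π × 25.9 = 162.7 rad/s.
k = m·ω_n² = 0.745 × 162.7² = 0.745 × 26480 = 19730 N/m.

19700 N/m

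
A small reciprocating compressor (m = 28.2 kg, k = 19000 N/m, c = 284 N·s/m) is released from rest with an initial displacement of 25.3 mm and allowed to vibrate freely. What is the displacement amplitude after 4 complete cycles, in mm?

ζ = c/(2√(km)) = 284/(2√(19000 × 28.2)) = 284/1464 = 0.1940.
Logarithmic decrement δ = 2πζ/√(1 − ζ²) = 2π × 0.1940/√(1 − 0.0376) = 1.243.
After n cycles, x_n/x₀ = e^(−nδ), so x_4 = 25.3 × e^(−4 × 1.243) = 25.3 × 0.006943 = 0.1757 mm.

0.176 mm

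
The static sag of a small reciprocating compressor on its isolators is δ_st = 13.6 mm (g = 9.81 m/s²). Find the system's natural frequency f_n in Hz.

4.27 Hz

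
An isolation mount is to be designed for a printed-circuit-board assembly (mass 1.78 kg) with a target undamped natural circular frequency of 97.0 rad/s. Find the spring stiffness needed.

16700 N/m

k = m·ω_n² = 1.78 × 97.00² = 1.78 × 9409 = 16750 N/m.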